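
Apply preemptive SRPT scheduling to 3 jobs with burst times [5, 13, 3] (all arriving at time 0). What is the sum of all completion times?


Since all jobs arrive at t=0, SRPT equals SPT ordering.
SPT order: [3, 5, 13]
Completion times:
  Job 1: p=3, C=3
  Job 2: p=5, C=8
  Job 3: p=13, C=21
Total completion time = 3 + 8 + 21 = 32

32


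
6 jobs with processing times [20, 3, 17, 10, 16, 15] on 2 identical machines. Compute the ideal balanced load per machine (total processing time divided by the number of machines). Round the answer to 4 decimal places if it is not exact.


Total processing time = 20 + 3 + 17 + 10 + 16 + 15 = 81
Number of machines = 2
Ideal balanced load = 81 / 2 = 40.5

40.5


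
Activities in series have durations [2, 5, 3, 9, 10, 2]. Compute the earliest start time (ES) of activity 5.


Activity 5 starts after activities 1 through 4 complete.
Predecessor durations: [2, 5, 3, 9]
ES = 2 + 5 + 3 + 9 = 19

19


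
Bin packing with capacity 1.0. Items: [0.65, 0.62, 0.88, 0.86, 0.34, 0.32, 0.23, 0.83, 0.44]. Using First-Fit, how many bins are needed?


Place items sequentially using First-Fit:
  Item 0.65 -> new Bin 1
  Item 0.62 -> new Bin 2
  Item 0.88 -> new Bin 3
  Item 0.86 -> new Bin 4
  Item 0.34 -> Bin 1 (now 0.99)
  Item 0.32 -> Bin 2 (now 0.94)
  Item 0.23 -> new Bin 5
  Item 0.83 -> new Bin 6
  Item 0.44 -> Bin 5 (now 0.67)
Total bins used = 6

6


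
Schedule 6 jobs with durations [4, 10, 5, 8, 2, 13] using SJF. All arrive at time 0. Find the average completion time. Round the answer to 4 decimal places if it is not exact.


SJF order (ascending): [2, 4, 5, 8, 10, 13]
Completion times:
  Job 1: burst=2, C=2
  Job 2: burst=4, C=6
  Job 3: burst=5, C=11
  Job 4: burst=8, C=19
  Job 5: burst=10, C=29
  Job 6: burst=13, C=42
Average completion = 109/6 = 18.1667

18.1667


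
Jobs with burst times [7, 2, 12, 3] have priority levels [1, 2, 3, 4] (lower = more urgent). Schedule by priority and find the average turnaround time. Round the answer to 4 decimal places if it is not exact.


Sort by priority (ascending = highest first):
Order: [(1, 7), (2, 2), (3, 12), (4, 3)]
Completion times:
  Priority 1, burst=7, C=7
  Priority 2, burst=2, C=9
  Priority 3, burst=12, C=21
  Priority 4, burst=3, C=24
Average turnaround = 61/4 = 15.25

15.25


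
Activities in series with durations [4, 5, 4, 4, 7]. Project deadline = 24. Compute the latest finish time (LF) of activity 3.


LF(activity 3) = deadline - sum of successor durations
Successors: activities 4 through 5 with durations [4, 7]
Sum of successor durations = 11
LF = 24 - 11 = 13

13


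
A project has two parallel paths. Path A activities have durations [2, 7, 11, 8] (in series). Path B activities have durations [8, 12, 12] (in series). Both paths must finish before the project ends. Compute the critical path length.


Path A total = 2 + 7 + 11 + 8 = 28
Path B total = 8 + 12 + 12 = 32
Critical path = longest path = max(28, 32) = 32

32


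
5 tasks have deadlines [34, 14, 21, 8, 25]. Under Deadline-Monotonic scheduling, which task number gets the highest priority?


Sort tasks by relative deadline (ascending):
  Task 4: deadline = 8
  Task 2: deadline = 14
  Task 3: deadline = 21
  Task 5: deadline = 25
  Task 1: deadline = 34
Priority order (highest first): [4, 2, 3, 5, 1]
Highest priority task = 4

4


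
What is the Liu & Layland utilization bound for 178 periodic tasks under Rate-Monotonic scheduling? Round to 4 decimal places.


Compute 2^(1/178) = 1.0039016771
Subtract 1: 1.0039016771 - 1 = 0.0039016771
Multiply by n: 178 * 0.0039016771 = 0.6944985238
Round to 4 dp: 0.6945

0.6945


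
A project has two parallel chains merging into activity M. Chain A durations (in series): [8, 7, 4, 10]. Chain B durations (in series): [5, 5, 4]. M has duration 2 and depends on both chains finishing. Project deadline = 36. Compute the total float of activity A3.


Forward pass: ES(A3) = sum of predecessors on chain A = 15
EF = ES + duration = 15 + 4 = 19
Backward pass: LF(M) = deadline = 36; LS(M) = 36 - 2 = 34
LF(A3) = LS(M) - sum(successors on chain A) = 34 - 10 = 24
LS = LF - duration = 24 - 4 = 20
Total float = LS - ES = 20 - 15 = 5

5


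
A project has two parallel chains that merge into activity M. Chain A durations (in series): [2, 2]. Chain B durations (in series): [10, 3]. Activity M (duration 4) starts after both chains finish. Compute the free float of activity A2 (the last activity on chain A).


ES(A2) = sum of predecessors on chain A = 2
EF(A2) = ES + duration = 2 + 2 = 4
Successor of A2 is M. ES(M) = max(sum(A), sum(B)) = max(4, 13) = 13
Free float = ES(successor) - EF(current) = 13 - 4 = 9

9


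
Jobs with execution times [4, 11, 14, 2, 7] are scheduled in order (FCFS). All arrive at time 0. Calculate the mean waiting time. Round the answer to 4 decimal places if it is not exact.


FCFS order (as given): [4, 11, 14, 2, 7]
Waiting times:
  Job 1: wait = 0
  Job 2: wait = 4
  Job 3: wait = 15
  Job 4: wait = 29
  Job 5: wait = 31
Sum of waiting times = 79
Average waiting time = 79/5 = 15.8

15.8


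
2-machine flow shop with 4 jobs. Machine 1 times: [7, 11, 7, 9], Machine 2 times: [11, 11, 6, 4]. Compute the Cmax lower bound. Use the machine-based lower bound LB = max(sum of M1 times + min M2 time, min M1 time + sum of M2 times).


LB1 = sum(M1 times) + min(M2 times) = 34 + 4 = 38
LB2 = min(M1 times) + sum(M2 times) = 7 + 32 = 39
Lower bound = max(LB1, LB2) = max(38, 39) = 39

39


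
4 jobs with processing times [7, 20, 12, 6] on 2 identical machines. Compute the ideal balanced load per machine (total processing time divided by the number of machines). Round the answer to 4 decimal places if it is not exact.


Total processing time = 7 + 20 + 12 + 6 = 45
Number of machines = 2
Ideal balanced load = 45 / 2 = 22.5

22.5


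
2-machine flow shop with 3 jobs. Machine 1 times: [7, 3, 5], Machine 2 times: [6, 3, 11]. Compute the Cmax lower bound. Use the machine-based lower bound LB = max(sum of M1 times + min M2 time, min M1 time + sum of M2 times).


LB1 = sum(M1 times) + min(M2 times) = 15 + 3 = 18
LB2 = min(M1 times) + sum(M2 times) = 3 + 20 = 23
Lower bound = max(LB1, LB2) = max(18, 23) = 23

23


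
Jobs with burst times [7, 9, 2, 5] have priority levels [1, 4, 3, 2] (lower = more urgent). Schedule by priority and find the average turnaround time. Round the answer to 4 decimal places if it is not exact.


Sort by priority (ascending = highest first):
Order: [(1, 7), (2, 5), (3, 2), (4, 9)]
Completion times:
  Priority 1, burst=7, C=7
  Priority 2, burst=5, C=12
  Priority 3, burst=2, C=14
  Priority 4, burst=9, C=23
Average turnaround = 56/4 = 14.0

14.0


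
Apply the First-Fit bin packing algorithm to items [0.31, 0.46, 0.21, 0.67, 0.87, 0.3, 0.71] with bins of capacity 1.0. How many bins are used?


Place items sequentially using First-Fit:
  Item 0.31 -> new Bin 1
  Item 0.46 -> Bin 1 (now 0.77)
  Item 0.21 -> Bin 1 (now 0.98)
  Item 0.67 -> new Bin 2
  Item 0.87 -> new Bin 3
  Item 0.3 -> Bin 2 (now 0.97)
  Item 0.71 -> new Bin 4
Total bins used = 4

4


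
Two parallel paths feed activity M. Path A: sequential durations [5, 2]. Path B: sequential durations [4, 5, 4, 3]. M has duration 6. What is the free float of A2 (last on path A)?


ES(A2) = sum of predecessors on chain A = 5
EF(A2) = ES + duration = 5 + 2 = 7
Successor of A2 is M. ES(M) = max(sum(A), sum(B)) = max(7, 16) = 16
Free float = ES(successor) - EF(current) = 16 - 7 = 9

9


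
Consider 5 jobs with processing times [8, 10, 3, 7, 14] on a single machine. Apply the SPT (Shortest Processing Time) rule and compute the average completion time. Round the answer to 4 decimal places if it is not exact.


Sort jobs by processing time (SPT order): [3, 7, 8, 10, 14]
Compute completion times sequentially:
  Job 1: processing = 3, completes at 3
  Job 2: processing = 7, completes at 10
  Job 3: processing = 8, completes at 18
  Job 4: processing = 10, completes at 28
  Job 5: processing = 14, completes at 42
Sum of completion times = 101
Average completion time = 101/5 = 20.2

20.2


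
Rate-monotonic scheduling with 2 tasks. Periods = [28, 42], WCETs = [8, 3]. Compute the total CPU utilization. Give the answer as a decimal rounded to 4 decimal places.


Compute individual utilizations (exact fractions):
  Task 1: C/T = 8/28 = 2/7 (approx. 0.2857)
  Task 2: C/T = 3/42 = 1/14 (approx. 0.0714)
Total utilization U = 2/7 + 1/14 = 5/14
Rounded to 4 decimal places: U = 0.3571
RM (Liu & Layland) bound for 2 tasks = 0.828427; compare with U = 5/14 (approx. 0.357143)
U <= bound, so schedulable by RM sufficient condition.

0.3571


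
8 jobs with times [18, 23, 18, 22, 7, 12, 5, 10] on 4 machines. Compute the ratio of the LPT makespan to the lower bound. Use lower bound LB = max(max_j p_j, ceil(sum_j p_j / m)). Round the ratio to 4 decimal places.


LPT order: [23, 22, 18, 18, 12, 10, 7, 5]
Machine loads after assignment: [28, 29, 30, 28]
LPT makespan = 30
Lower bound = max(max_job, ceil(total/4)) = max(23, 29) = 29
Ratio = 30 / 29 = 1.0345

1.0345


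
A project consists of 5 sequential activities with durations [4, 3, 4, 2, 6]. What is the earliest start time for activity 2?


Activity 2 starts after activities 1 through 1 complete.
Predecessor durations: [4]
ES = 4 = 4

4


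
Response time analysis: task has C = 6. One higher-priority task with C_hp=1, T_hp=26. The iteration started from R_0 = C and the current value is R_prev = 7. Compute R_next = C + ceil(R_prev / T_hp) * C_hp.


R_next = C + ceil(R_prev / T_hp) * C_hp
ceil(7 / 26) = ceil(0.2692) = 1
Interference = 1 * 1 = 1
R_next = 6 + 1 = 7
R_next = R_prev, so the iteration has converged (response time = 7).

7


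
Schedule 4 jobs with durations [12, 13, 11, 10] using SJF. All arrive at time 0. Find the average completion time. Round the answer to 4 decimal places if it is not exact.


SJF order (ascending): [10, 11, 12, 13]
Completion times:
  Job 1: burst=10, C=10
  Job 2: burst=11, C=21
  Job 3: burst=12, C=33
  Job 4: burst=13, C=46
Average completion = 110/4 = 27.5

27.5


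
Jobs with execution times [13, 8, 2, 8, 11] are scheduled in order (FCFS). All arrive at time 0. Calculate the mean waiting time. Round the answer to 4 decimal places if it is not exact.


FCFS order (as given): [13, 8, 2, 8, 11]
Waiting times:
  Job 1: wait = 0
  Job 2: wait = 13
  Job 3: wait = 21
  Job 4: wait = 23
  Job 5: wait = 31
Sum of waiting times = 88
Average waiting time = 88/5 = 17.6

17.6


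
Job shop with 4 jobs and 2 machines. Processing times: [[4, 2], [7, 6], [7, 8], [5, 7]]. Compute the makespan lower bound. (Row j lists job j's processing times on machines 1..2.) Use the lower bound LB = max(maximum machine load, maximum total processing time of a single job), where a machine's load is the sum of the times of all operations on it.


Machine loads:
  Machine 1: 4 + 7 + 7 + 5 = 23
  Machine 2: 2 + 6 + 8 + 7 = 23
Max machine load = 23
Job totals:
  Job 1: 6
  Job 2: 13
  Job 3: 15
  Job 4: 12
Max job total = 15
Lower bound = max(23, 15) = 23

23


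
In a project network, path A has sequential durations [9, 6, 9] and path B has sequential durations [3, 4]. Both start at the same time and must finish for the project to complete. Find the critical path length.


Path A total = 9 + 6 + 9 = 24
Path B total = 3 + 4 = 7
Critical path = longest path = max(24, 7) = 24

24


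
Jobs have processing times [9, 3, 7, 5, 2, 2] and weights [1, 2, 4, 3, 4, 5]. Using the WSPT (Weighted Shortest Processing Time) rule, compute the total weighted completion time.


Compute p/w ratios and sort ascending (WSPT): [(2, 5), (2, 4), (3, 2), (5, 3), (7, 4), (9, 1)]
Compute weighted completion times:
  Job (p=2,w=5): C=2, w*C=5*2=10
  Job (p=2,w=4): C=4, w*C=4*4=16
  Job (p=3,w=2): C=7, w*C=2*7=14
  Job (p=5,w=3): C=12, w*C=3*12=36
  Job (p=7,w=4): C=19, w*C=4*19=76
  Job (p=9,w=1): C=28, w*C=1*28=28
Total weighted completion time = 180

180


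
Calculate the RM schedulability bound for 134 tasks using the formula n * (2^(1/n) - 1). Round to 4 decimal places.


Compute 2^(1/134) = 1.0051861419
Subtract 1: 1.0051861419 - 1 = 0.0051861419
Multiply by n: 134 * 0.0051861419 = 0.6949430146
Round to 4 dp: 0.6949

0.6949


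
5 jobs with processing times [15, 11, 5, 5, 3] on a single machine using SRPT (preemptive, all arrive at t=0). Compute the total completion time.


Since all jobs arrive at t=0, SRPT equals SPT ordering.
SPT order: [3, 5, 5, 11, 15]
Completion times:
  Job 1: p=3, C=3
  Job 2: p=5, C=8
  Job 3: p=5, C=13
  Job 4: p=11, C=24
  Job 5: p=15, C=39
Total completion time = 3 + 8 + 13 + 24 + 39 = 87

87


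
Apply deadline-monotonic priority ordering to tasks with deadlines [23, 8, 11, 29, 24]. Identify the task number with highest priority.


Sort tasks by relative deadline (ascending):
  Task 2: deadline = 8
  Task 3: deadline = 11
  Task 1: deadline = 23
  Task 5: deadline = 24
  Task 4: deadline = 29
Priority order (highest first): [2, 3, 1, 5, 4]
Highest priority task = 2

2


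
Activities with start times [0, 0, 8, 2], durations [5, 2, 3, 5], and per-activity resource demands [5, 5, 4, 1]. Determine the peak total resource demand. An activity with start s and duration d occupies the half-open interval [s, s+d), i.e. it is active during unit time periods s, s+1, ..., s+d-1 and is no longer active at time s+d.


Each activity i is active on [start_i, start_i + duration_i).
Compute total resource usage per time slot:
  t=0: active resources = [5, 5], total = 10
  t=1: active resources = [5, 5], total = 10
  t=2: active resources = [5, 1], total = 6
  t=3: active resources = [5, 1], total = 6
  t=4: active resources = [5, 1], total = 6
  t=5: active resources = [1], total = 1
  t=6: active resources = [1], total = 1
  t=7: active resources = [], total = 0
  t=8: active resources = [4], total = 4
  t=9: active resources = [4], total = 4
  t=10: active resources = [4], total = 4
Peak resource demand = 10

10


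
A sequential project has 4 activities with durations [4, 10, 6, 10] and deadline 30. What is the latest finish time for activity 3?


LF(activity 3) = deadline - sum of successor durations
Successors: activities 4 through 4 with durations [10]
Sum of successor durations = 10
LF = 30 - 10 = 20

20


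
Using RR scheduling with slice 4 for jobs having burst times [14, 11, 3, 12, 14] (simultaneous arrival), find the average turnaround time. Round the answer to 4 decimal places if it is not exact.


Time quantum = 4
Execution trace:
  J1 runs 4 units, time = 4
  J2 runs 4 units, time = 8
  J3 runs 3 units, time = 11
  J4 runs 4 units, time = 15
  J5 runs 4 units, time = 19
  J1 runs 4 units, time = 23
  J2 runs 4 units, time = 27
  J4 runs 4 units, time = 31
  J5 runs 4 units, time = 35
  J1 runs 4 units, time = 39
  J2 runs 3 units, time = 42
  J4 runs 4 units, time = 46
  J5 runs 4 units, time = 50
  J1 runs 2 units, time = 52
  J5 runs 2 units, time = 54
Finish times: [52, 42, 11, 46, 54]
Average turnaround = 205/5 = 41.0

41.0


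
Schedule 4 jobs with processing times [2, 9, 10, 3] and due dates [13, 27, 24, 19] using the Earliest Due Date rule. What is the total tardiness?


Sort by due date (EDD order): [(2, 13), (3, 19), (10, 24), (9, 27)]
Compute completion times and tardiness:
  Job 1: p=2, d=13, C=2, tardiness=max(0,2-13)=0
  Job 2: p=3, d=19, C=5, tardiness=max(0,5-19)=0
  Job 3: p=10, d=24, C=15, tardiness=max(0,15-24)=0
  Job 4: p=9, d=27, C=24, tardiness=max(0,24-27)=0
Total tardiness = 0

0


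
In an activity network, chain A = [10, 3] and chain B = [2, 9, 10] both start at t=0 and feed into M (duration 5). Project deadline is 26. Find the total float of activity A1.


Forward pass: ES(A1) = sum of predecessors on chain A = 0
EF = ES + duration = 0 + 10 = 10
Backward pass: LF(M) = deadline = 26; LS(M) = 26 - 5 = 21
LF(A1) = LS(M) - sum(successors on chain A) = 21 - 3 = 18
LS = LF - duration = 18 - 10 = 8
Total float = LS - ES = 8 - 0 = 8

8


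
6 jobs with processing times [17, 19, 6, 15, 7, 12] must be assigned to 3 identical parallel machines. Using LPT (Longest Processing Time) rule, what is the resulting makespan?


Sort jobs in decreasing order (LPT): [19, 17, 15, 12, 7, 6]
Assign each job to the least loaded machine:
  Machine 1: jobs [19, 6], load = 25
  Machine 2: jobs [17, 7], load = 24
  Machine 3: jobs [15, 12], load = 27
Makespan = max load = 27

27


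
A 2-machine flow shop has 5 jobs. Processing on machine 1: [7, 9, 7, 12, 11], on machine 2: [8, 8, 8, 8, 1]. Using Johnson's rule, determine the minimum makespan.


Apply Johnson's rule:
  Group 1 (a <= b): [(1, 7, 8), (3, 7, 8)]
  Group 2 (a > b): [(2, 9, 8), (4, 12, 8), (5, 11, 1)]
Optimal job order: [1, 3, 2, 4, 5]
Schedule:
  Job 1: M1 done at 7, M2 done at 15
  Job 3: M1 done at 14, M2 done at 23
  Job 2: M1 done at 23, M2 done at 31
  Job 4: M1 done at 35, M2 done at 43
  Job 5: M1 done at 46, M2 done at 47
Makespan = 47

47


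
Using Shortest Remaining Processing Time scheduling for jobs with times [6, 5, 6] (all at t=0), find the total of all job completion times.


Since all jobs arrive at t=0, SRPT equals SPT ordering.
SPT order: [5, 6, 6]
Completion times:
  Job 1: p=5, C=5
  Job 2: p=6, C=11
  Job 3: p=6, C=17
Total completion time = 5 + 11 + 17 = 33

33


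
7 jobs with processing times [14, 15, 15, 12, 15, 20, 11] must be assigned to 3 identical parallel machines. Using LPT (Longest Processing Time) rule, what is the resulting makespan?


Sort jobs in decreasing order (LPT): [20, 15, 15, 15, 14, 12, 11]
Assign each job to the least loaded machine:
  Machine 1: jobs [20, 12], load = 32
  Machine 2: jobs [15, 15], load = 30
  Machine 3: jobs [15, 14, 11], load = 40
Makespan = max load = 40

40


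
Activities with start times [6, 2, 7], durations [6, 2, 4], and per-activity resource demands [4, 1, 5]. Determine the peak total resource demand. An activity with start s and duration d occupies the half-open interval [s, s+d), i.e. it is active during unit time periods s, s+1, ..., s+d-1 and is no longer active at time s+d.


Each activity i is active on [start_i, start_i + duration_i).
Compute total resource usage per time slot:
  t=0: active resources = [], total = 0
  t=1: active resources = [], total = 0
  t=2: active resources = [1], total = 1
  t=3: active resources = [1], total = 1
  t=4: active resources = [], total = 0
  t=5: active resources = [], total = 0
  t=6: active resources = [4], total = 4
  t=7: active resources = [4, 5], total = 9
  t=8: active resources = [4, 5], total = 9
  t=9: active resources = [4, 5], total = 9
  t=10: active resources = [4, 5], total = 9
  t=11: active resources = [4], total = 4
Peak resource demand = 9

9


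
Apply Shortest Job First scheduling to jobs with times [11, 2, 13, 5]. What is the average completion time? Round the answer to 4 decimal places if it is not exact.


SJF order (ascending): [2, 5, 11, 13]
Completion times:
  Job 1: burst=2, C=2
  Job 2: burst=5, C=7
  Job 3: burst=11, C=18
  Job 4: burst=13, C=31
Average completion = 58/4 = 14.5

14.5


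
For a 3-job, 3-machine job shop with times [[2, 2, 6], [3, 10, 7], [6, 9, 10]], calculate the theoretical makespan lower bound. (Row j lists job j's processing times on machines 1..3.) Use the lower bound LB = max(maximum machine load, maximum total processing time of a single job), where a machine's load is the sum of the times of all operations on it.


Machine loads:
  Machine 1: 2 + 3 + 6 = 11
  Machine 2: 2 + 10 + 9 = 21
  Machine 3: 6 + 7 + 10 = 23
Max machine load = 23
Job totals:
  Job 1: 10
  Job 2: 20
  Job 3: 25
Max job total = 25
Lower bound = max(23, 25) = 25

25


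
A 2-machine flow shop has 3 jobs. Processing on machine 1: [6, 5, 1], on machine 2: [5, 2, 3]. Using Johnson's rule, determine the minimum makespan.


Apply Johnson's rule:
  Group 1 (a <= b): [(3, 1, 3)]
  Group 2 (a > b): [(1, 6, 5), (2, 5, 2)]
Optimal job order: [3, 1, 2]
Schedule:
  Job 3: M1 done at 1, M2 done at 4
  Job 1: M1 done at 7, M2 done at 12
  Job 2: M1 done at 12, M2 done at 14
Makespan = 14

14


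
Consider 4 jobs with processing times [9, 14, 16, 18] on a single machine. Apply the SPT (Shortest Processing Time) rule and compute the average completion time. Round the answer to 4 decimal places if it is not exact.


Sort jobs by processing time (SPT order): [9, 14, 16, 18]
Compute completion times sequentially:
  Job 1: processing = 9, completes at 9
  Job 2: processing = 14, completes at 23
  Job 3: processing = 16, completes at 39
  Job 4: processing = 18, completes at 57
Sum of completion times = 128
Average completion time = 128/4 = 32.0

32.0


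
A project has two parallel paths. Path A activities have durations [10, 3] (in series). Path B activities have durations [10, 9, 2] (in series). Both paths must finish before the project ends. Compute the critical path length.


Path A total = 10 + 3 = 13
Path B total = 10 + 9 + 2 = 21
Critical path = longest path = max(13, 21) = 21

21


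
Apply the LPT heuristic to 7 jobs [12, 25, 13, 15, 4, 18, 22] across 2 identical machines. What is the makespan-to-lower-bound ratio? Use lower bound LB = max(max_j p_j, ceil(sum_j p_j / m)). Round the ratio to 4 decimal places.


LPT order: [25, 22, 18, 15, 13, 12, 4]
Machine loads after assignment: [53, 56]
LPT makespan = 56
Lower bound = max(max_job, ceil(total/2)) = max(25, 55) = 55
Ratio = 56 / 55 = 1.0182

1.0182


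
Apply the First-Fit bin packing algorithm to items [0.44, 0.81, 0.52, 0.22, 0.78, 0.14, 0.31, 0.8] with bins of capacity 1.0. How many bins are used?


Place items sequentially using First-Fit:
  Item 0.44 -> new Bin 1
  Item 0.81 -> new Bin 2
  Item 0.52 -> Bin 1 (now 0.96)
  Item 0.22 -> new Bin 3
  Item 0.78 -> Bin 3 (now 1.0)
  Item 0.14 -> Bin 2 (now 0.95)
  Item 0.31 -> new Bin 4
  Item 0.8 -> new Bin 5
Total bins used = 5

5


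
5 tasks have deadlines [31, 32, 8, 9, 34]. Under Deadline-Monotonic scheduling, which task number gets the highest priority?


Sort tasks by relative deadline (ascending):
  Task 3: deadline = 8
  Task 4: deadline = 9
  Task 1: deadline = 31
  Task 2: deadline = 32
  Task 5: deadline = 34
Priority order (highest first): [3, 4, 1, 2, 5]
Highest priority task = 3

3


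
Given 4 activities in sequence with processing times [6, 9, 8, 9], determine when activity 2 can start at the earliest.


Activity 2 starts after activities 1 through 1 complete.
Predecessor durations: [6]
ES = 6 = 6

6


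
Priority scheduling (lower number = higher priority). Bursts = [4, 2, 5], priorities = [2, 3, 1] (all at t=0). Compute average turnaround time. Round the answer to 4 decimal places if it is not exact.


Sort by priority (ascending = highest first):
Order: [(1, 5), (2, 4), (3, 2)]
Completion times:
  Priority 1, burst=5, C=5
  Priority 2, burst=4, C=9
  Priority 3, burst=2, C=11
Average turnaround = 25/3 = 8.3333

8.3333


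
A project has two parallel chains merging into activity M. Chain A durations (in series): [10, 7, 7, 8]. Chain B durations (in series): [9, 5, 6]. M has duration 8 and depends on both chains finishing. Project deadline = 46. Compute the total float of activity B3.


Forward pass: ES(B3) = sum of predecessors on chain B = 14
EF = ES + duration = 14 + 6 = 20
Backward pass: LF(M) = deadline = 46; LS(M) = 46 - 8 = 38
LF(B3) = LS(M) - sum(successors on chain B) = 38 - 0 = 38
LS = LF - duration = 38 - 6 = 32
Total float = LS - ES = 32 - 14 = 18

18


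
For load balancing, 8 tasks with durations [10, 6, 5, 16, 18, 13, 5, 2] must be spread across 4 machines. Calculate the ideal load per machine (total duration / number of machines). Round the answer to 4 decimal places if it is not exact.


Total processing time = 10 + 6 + 5 + 16 + 18 + 13 + 5 + 2 = 75
Number of machines = 4
Ideal balanced load = 75 / 4 = 18.75

18.75


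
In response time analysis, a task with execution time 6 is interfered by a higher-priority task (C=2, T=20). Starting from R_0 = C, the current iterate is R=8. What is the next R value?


R_next = C + ceil(R_prev / T_hp) * C_hp
ceil(8 / 20) = ceil(0.4) = 1
Interference = 1 * 2 = 2
R_next = 6 + 2 = 8
R_next = R_prev, so the iteration has converged (response time = 8).

8


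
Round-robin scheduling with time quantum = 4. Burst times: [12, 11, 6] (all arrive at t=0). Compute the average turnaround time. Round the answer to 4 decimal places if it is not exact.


Time quantum = 4
Execution trace:
  J1 runs 4 units, time = 4
  J2 runs 4 units, time = 8
  J3 runs 4 units, time = 12
  J1 runs 4 units, time = 16
  J2 runs 4 units, time = 20
  J3 runs 2 units, time = 22
  J1 runs 4 units, time = 26
  J2 runs 3 units, time = 29
Finish times: [26, 29, 22]
Average turnaround = 77/3 = 25.6667

25.6667


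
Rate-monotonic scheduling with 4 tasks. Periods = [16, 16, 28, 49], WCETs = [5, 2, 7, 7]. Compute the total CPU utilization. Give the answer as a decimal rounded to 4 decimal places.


Compute individual utilizations (exact fractions):
  Task 1: C/T = 5/16 (approx. 0.3125)
  Task 2: C/T = 2/16 = 1/8 (approx. 0.125)
  Task 3: C/T = 7/28 = 1/4 (approx. 0.25)
  Task 4: C/T = 7/49 = 1/7 (approx. 0.1429)
Total utilization U = 5/16 + 1/8 + 1/4 + 1/7 = 93/112
Rounded to 4 decimal places: U = 0.8304
RM (Liu & Layland) bound for 4 tasks = 0.756828; compare with U = 93/112 (approx. 0.830357)
bound < U <= 1, so the RM sufficient condition is not met (inconclusive; an exact test such as response-time analysis is needed).

0.8304


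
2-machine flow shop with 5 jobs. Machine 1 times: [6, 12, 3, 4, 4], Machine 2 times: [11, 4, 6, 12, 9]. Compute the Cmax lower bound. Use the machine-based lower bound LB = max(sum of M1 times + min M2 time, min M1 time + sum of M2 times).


LB1 = sum(M1 times) + min(M2 times) = 29 + 4 = 33
LB2 = min(M1 times) + sum(M2 times) = 3 + 42 = 45
Lower bound = max(LB1, LB2) = max(33, 45) = 45

45


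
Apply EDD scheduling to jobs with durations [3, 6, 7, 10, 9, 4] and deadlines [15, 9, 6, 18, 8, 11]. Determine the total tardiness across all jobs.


Sort by due date (EDD order): [(7, 6), (9, 8), (6, 9), (4, 11), (3, 15), (10, 18)]
Compute completion times and tardiness:
  Job 1: p=7, d=6, C=7, tardiness=max(0,7-6)=1
  Job 2: p=9, d=8, C=16, tardiness=max(0,16-8)=8
  Job 3: p=6, d=9, C=22, tardiness=max(0,22-9)=13
  Job 4: p=4, d=11, C=26, tardiness=max(0,26-11)=15
  Job 5: p=3, d=15, C=29, tardiness=max(0,29-15)=14
  Job 6: p=10, d=18, C=39, tardiness=max(0,39-18)=21
Total tardiness = 72

72


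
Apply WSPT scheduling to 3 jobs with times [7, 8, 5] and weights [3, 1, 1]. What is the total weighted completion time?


Compute p/w ratios and sort ascending (WSPT): [(7, 3), (5, 1), (8, 1)]
Compute weighted completion times:
  Job (p=7,w=3): C=7, w*C=3*7=21
  Job (p=5,w=1): C=12, w*C=1*12=12
  Job (p=8,w=1): C=20, w*C=1*20=20
Total weighted completion time = 53

53


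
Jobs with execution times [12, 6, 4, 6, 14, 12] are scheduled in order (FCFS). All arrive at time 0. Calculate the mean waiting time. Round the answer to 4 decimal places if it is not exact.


FCFS order (as given): [12, 6, 4, 6, 14, 12]
Waiting times:
  Job 1: wait = 0
  Job 2: wait = 12
  Job 3: wait = 18
  Job 4: wait = 22
  Job 5: wait = 28
  Job 6: wait = 42
Sum of waiting times = 122
Average waiting time = 122/6 = 20.3333

20.3333


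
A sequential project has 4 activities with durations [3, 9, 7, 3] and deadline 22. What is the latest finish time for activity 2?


LF(activity 2) = deadline - sum of successor durations
Successors: activities 3 through 4 with durations [7, 3]
Sum of successor durations = 10
LF = 22 - 10 = 12

12


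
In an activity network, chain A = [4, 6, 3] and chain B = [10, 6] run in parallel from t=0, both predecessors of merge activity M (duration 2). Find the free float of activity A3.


ES(A3) = sum of predecessors on chain A = 10
EF(A3) = ES + duration = 10 + 3 = 13
Successor of A3 is M. ES(M) = max(sum(A), sum(B)) = max(13, 16) = 16
Free float = ES(successor) - EF(current) = 16 - 13 = 3

3


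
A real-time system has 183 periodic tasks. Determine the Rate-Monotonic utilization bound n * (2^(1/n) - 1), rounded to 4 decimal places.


Compute 2^(1/183) = 1.0037948719
Subtract 1: 1.0037948719 - 1 = 0.0037948719
Multiply by n: 183 * 0.0037948719 = 0.6944615577
Round to 4 dp: 0.6945

0.6945


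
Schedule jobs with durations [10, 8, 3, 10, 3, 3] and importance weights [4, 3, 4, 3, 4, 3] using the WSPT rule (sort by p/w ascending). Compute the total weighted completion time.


Compute p/w ratios and sort ascending (WSPT): [(3, 4), (3, 4), (3, 3), (10, 4), (8, 3), (10, 3)]
Compute weighted completion times:
  Job (p=3,w=4): C=3, w*C=4*3=12
  Job (p=3,w=4): C=6, w*C=4*6=24
  Job (p=3,w=3): C=9, w*C=3*9=27
  Job (p=10,w=4): C=19, w*C=4*19=76
  Job (p=8,w=3): C=27, w*C=3*27=81
  Job (p=10,w=3): C=37, w*C=3*37=111
Total weighted completion time = 331

331


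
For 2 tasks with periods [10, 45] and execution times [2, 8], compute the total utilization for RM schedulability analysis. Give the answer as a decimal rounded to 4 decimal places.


Compute individual utilizations (exact fractions):
  Task 1: C/T = 2/10 = 1/5 (approx. 0.2)
  Task 2: C/T = 8/45 (approx. 0.1778)
Total utilization U = 1/5 + 8/45 = 17/45
Rounded to 4 decimal places: U = 0.3778
RM (Liu & Layland) bound for 2 tasks = 0.828427; compare with U = 17/45 (approx. 0.377778)
U <= bound, so schedulable by RM sufficient condition.

0.3778


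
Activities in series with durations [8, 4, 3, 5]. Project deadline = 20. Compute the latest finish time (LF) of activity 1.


LF(activity 1) = deadline - sum of successor durations
Successors: activities 2 through 4 with durations [4, 3, 5]
Sum of successor durations = 12
LF = 20 - 12 = 8

8


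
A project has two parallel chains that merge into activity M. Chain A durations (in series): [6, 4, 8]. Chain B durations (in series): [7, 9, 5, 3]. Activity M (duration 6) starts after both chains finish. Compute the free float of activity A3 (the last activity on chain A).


ES(A3) = sum of predecessors on chain A = 10
EF(A3) = ES + duration = 10 + 8 = 18
Successor of A3 is M. ES(M) = max(sum(A), sum(B)) = max(18, 24) = 24
Free float = ES(successor) - EF(current) = 24 - 18 = 6

6


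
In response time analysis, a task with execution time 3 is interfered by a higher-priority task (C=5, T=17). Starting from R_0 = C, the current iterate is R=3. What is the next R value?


R_next = C + ceil(R_prev / T_hp) * C_hp
ceil(3 / 17) = ceil(0.1765) = 1
Interference = 1 * 5 = 5
R_next = 3 + 5 = 8

8


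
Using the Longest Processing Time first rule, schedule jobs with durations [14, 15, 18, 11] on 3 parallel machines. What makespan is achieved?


Sort jobs in decreasing order (LPT): [18, 15, 14, 11]
Assign each job to the least loaded machine:
  Machine 1: jobs [18], load = 18
  Machine 2: jobs [15], load = 15
  Machine 3: jobs [14, 11], load = 25
Makespan = max load = 25

25


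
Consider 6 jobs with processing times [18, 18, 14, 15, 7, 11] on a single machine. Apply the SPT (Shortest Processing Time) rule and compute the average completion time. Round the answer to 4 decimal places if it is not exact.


Sort jobs by processing time (SPT order): [7, 11, 14, 15, 18, 18]
Compute completion times sequentially:
  Job 1: processing = 7, completes at 7
  Job 2: processing = 11, completes at 18
  Job 3: processing = 14, completes at 32
  Job 4: processing = 15, completes at 47
  Job 5: processing = 18, completes at 65
  Job 6: processing = 18, completes at 83
Sum of completion times = 252
Average completion time = 252/6 = 42.0

42.0


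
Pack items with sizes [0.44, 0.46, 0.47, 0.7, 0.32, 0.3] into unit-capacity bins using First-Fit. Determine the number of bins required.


Place items sequentially using First-Fit:
  Item 0.44 -> new Bin 1
  Item 0.46 -> Bin 1 (now 0.9)
  Item 0.47 -> new Bin 2
  Item 0.7 -> new Bin 3
  Item 0.32 -> Bin 2 (now 0.79)
  Item 0.3 -> Bin 3 (now 1.0)
Total bins used = 3

3


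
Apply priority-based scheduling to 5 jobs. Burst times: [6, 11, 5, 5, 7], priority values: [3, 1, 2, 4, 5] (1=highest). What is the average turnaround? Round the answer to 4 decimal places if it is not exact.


Sort by priority (ascending = highest first):
Order: [(1, 11), (2, 5), (3, 6), (4, 5), (5, 7)]
Completion times:
  Priority 1, burst=11, C=11
  Priority 2, burst=5, C=16
  Priority 3, burst=6, C=22
  Priority 4, burst=5, C=27
  Priority 5, burst=7, C=34
Average turnaround = 110/5 = 22.0

22.0


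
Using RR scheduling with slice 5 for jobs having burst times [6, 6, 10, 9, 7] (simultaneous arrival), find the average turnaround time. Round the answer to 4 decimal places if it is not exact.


Time quantum = 5
Execution trace:
  J1 runs 5 units, time = 5
  J2 runs 5 units, time = 10
  J3 runs 5 units, time = 15
  J4 runs 5 units, time = 20
  J5 runs 5 units, time = 25
  J1 runs 1 units, time = 26
  J2 runs 1 units, time = 27
  J3 runs 5 units, time = 32
  J4 runs 4 units, time = 36
  J5 runs 2 units, time = 38
Finish times: [26, 27, 32, 36, 38]
Average turnaround = 159/5 = 31.8

31.8


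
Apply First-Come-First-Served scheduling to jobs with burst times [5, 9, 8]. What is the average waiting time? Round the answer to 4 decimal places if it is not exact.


FCFS order (as given): [5, 9, 8]
Waiting times:
  Job 1: wait = 0
  Job 2: wait = 5
  Job 3: wait = 14
Sum of waiting times = 19
Average waiting time = 19/3 = 6.3333

6.3333


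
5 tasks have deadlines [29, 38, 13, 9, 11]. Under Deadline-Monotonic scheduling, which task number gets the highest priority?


Sort tasks by relative deadline (ascending):
  Task 4: deadline = 9
  Task 5: deadline = 11
  Task 3: deadline = 13
  Task 1: deadline = 29
  Task 2: deadline = 38
Priority order (highest first): [4, 5, 3, 1, 2]
Highest priority task = 4

4


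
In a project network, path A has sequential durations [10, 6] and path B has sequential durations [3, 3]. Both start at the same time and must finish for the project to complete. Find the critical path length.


Path A total = 10 + 6 = 16
Path B total = 3 + 3 = 6
Critical path = longest path = max(16, 6) = 16

16


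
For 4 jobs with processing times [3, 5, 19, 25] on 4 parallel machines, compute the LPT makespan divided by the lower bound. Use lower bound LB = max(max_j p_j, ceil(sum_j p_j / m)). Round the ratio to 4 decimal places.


LPT order: [25, 19, 5, 3]
Machine loads after assignment: [25, 19, 5, 3]
LPT makespan = 25
Lower bound = max(max_job, ceil(total/4)) = max(25, 13) = 25
Ratio = 25 / 25 = 1.0

1.0


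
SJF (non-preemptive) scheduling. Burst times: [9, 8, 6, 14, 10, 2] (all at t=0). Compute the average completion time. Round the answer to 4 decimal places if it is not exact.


SJF order (ascending): [2, 6, 8, 9, 10, 14]
Completion times:
  Job 1: burst=2, C=2
  Job 2: burst=6, C=8
  Job 3: burst=8, C=16
  Job 4: burst=9, C=25
  Job 5: burst=10, C=35
  Job 6: burst=14, C=49
Average completion = 135/6 = 22.5

22.5


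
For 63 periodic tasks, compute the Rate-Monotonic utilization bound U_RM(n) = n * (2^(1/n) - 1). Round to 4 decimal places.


Compute 2^(1/63) = 1.0110630845
Subtract 1: 1.0110630845 - 1 = 0.0110630845
Multiply by n: 63 * 0.0110630845 = 0.6969743235
Round to 4 dp: 0.6970

0.6970


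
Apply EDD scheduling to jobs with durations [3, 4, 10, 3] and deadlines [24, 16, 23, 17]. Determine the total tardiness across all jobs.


Sort by due date (EDD order): [(4, 16), (3, 17), (10, 23), (3, 24)]
Compute completion times and tardiness:
  Job 1: p=4, d=16, C=4, tardiness=max(0,4-16)=0
  Job 2: p=3, d=17, C=7, tardiness=max(0,7-17)=0
  Job 3: p=10, d=23, C=17, tardiness=max(0,17-23)=0
  Job 4: p=3, d=24, C=20, tardiness=max(0,20-24)=0
Total tardiness = 0

0


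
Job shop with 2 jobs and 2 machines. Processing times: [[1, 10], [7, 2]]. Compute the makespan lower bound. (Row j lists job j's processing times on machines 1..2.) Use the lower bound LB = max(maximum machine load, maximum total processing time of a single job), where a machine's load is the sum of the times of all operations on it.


Machine loads:
  Machine 1: 1 + 7 = 8
  Machine 2: 10 + 2 = 12
Max machine load = 12
Job totals:
  Job 1: 11
  Job 2: 9
Max job total = 11
Lower bound = max(12, 11) = 12

12


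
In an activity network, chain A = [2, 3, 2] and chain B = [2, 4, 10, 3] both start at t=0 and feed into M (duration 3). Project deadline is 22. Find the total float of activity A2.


Forward pass: ES(A2) = sum of predecessors on chain A = 2
EF = ES + duration = 2 + 3 = 5
Backward pass: LF(M) = deadline = 22; LS(M) = 22 - 3 = 19
LF(A2) = LS(M) - sum(successors on chain A) = 19 - 2 = 17
LS = LF - duration = 17 - 3 = 14
Total float = LS - ES = 14 - 2 = 12

12


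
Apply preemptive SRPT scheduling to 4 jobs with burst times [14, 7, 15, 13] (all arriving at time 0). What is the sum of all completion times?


Since all jobs arrive at t=0, SRPT equals SPT ordering.
SPT order: [7, 13, 14, 15]
Completion times:
  Job 1: p=7, C=7
  Job 2: p=13, C=20
  Job 3: p=14, C=34
  Job 4: p=15, C=49
Total completion time = 7 + 20 + 34 + 49 = 110

110


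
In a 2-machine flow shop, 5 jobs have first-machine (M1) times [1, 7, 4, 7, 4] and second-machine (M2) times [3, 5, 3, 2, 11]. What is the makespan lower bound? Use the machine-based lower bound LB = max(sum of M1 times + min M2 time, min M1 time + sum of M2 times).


LB1 = sum(M1 times) + min(M2 times) = 23 + 2 = 25
LB2 = min(M1 times) + sum(M2 times) = 1 + 24 = 25
Lower bound = max(LB1, LB2) = max(25, 25) = 25

25


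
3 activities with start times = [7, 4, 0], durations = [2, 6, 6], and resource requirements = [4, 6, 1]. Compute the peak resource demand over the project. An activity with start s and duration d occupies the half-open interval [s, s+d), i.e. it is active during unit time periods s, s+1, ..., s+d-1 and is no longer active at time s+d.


Each activity i is active on [start_i, start_i + duration_i).
Compute total resource usage per time slot:
  t=0: active resources = [1], total = 1
  t=1: active resources = [1], total = 1
  t=2: active resources = [1], total = 1
  t=3: active resources = [1], total = 1
  t=4: active resources = [6, 1], total = 7
  t=5: active resources = [6, 1], total = 7
  t=6: active resources = [6], total = 6
  t=7: active resources = [4, 6], total = 10
  t=8: active resources = [4, 6], total = 10
  t=9: active resources = [6], total = 6
Peak resource demand = 10

10


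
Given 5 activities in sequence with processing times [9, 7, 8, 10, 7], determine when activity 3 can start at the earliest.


Activity 3 starts after activities 1 through 2 complete.
Predecessor durations: [9, 7]
ES = 9 + 7 = 16

16


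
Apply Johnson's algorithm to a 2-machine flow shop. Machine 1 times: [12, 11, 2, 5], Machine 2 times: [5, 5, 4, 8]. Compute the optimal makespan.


Apply Johnson's rule:
  Group 1 (a <= b): [(3, 2, 4), (4, 5, 8)]
  Group 2 (a > b): [(1, 12, 5), (2, 11, 5)]
Optimal job order: [3, 4, 1, 2]
Schedule:
  Job 3: M1 done at 2, M2 done at 6
  Job 4: M1 done at 7, M2 done at 15
  Job 1: M1 done at 19, M2 done at 24
  Job 2: M1 done at 30, M2 done at 35
Makespan = 35

35


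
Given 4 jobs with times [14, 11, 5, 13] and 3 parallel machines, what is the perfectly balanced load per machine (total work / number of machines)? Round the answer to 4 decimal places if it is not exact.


Total processing time = 14 + 11 + 5 + 13 = 43
Number of machines = 3
Ideal balanced load = 43 / 3 = 14.3333

14.3333


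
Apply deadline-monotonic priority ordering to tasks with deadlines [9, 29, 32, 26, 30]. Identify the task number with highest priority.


Sort tasks by relative deadline (ascending):
  Task 1: deadline = 9
  Task 4: deadline = 26
  Task 2: deadline = 29
  Task 5: deadline = 30
  Task 3: deadline = 32
Priority order (highest first): [1, 4, 2, 5, 3]
Highest priority task = 1

1


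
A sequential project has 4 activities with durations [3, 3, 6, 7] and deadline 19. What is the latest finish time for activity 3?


LF(activity 3) = deadline - sum of successor durations
Successors: activities 4 through 4 with durations [7]
Sum of successor durations = 7
LF = 19 - 7 = 12

12
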